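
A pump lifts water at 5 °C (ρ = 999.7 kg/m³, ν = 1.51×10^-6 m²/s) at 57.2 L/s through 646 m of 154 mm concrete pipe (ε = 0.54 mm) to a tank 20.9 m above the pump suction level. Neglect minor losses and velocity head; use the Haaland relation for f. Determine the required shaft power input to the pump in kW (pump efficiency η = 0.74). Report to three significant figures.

V = 4Q/(πD²) = 3.071 m/s; Re = 3.13×10^5; ε/D = 0.00351; f = 0.02775
h_f = f(L/D)V²/2g = 55.96 m
Total head H = z + h_f = 20.9 + 55.96 = 76.86 m
P_hyd = ρgQH = 999.7·9.81·0.0572·76.86 = 43.12 kW
P_shaft = P_hyd/η = 43.12/0.74 = 58.26 kW

P_shaft ≈ 58.3 kW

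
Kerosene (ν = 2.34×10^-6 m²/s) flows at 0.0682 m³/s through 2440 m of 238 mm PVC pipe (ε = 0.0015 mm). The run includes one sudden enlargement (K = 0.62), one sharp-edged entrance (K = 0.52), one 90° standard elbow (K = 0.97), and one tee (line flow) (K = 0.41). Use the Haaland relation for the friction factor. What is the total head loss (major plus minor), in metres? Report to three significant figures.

V = 4Q/(πD²) = 1.533 m/s; V²/2g = 0.1198 m
Re = 1.56×10^5, ε/D = 6.30×10^-6 → f = 0.01631 (Haaland)
Major: h_f = f(L/D)·V²/2g = 0.01631·10252·0.1198 = 20.03 m
Minor: ΣK = 2.52; h_m = ΣK·V²/2g = 0.3018 m
Total H_L = 20.03 + 0.3018 = 20.33 m

H_L ≈ 20.3 m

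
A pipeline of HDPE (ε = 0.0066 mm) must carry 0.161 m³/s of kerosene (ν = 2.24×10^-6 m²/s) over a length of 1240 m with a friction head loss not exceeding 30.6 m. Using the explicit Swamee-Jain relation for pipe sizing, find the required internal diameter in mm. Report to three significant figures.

D ≈ 266 mm

Swamee-Jain (Type III): D = 0.66·[ε^1.25·(LQ²/(gh_f))^4.75 + ν·Q^9.4·(L/(gh_f))^5.2]^0.04
LQ²/(gh_f) = 0.1071; L/(gh_f) = 4.131
Term 1 = ε^1.25·(…)^4.75 = 8.23×10^-12; Term 2 = ν·Q^9.4·(…)^5.2 = 1.25×10^-10
D = 0.66·(8.23×10^-12 + 1.25×10^-10)^0.04 = 0.2658 m = 266 mm
Check: V = 2.90 m/s, Re = 3.44×10^5, f = 0.01432, h_f = 28.7 m ≈ 30.6 m ✓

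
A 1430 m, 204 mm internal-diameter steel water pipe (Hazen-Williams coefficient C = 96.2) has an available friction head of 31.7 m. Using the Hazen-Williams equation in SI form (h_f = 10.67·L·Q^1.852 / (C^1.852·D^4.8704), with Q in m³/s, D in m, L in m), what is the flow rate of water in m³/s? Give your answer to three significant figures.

Rearranging: Q = [h_f·C^1.852·D^4.8704 / (10.67·L)]^(1/1.852)
Q = [31.7·96.2^1.852·0.204^4.8704 / (10.67·1430)]^0.540 = 0.05239 m³/s

Q ≈ 0.0524 m³/s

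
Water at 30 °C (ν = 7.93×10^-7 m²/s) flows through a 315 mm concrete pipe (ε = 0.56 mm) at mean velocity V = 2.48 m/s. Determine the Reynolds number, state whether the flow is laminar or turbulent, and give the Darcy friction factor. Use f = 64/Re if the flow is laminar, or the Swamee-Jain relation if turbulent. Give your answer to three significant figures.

Re = VD/ν = 2.480·0.315/7.93×10^-7 = 9.85×10^5
Re > 4000 → turbulent; ε/D = 0.00178
Swamee-Jain: f = 0.02299

Re ≈ 9.85×10^5; turbulent; f ≈ 0.0230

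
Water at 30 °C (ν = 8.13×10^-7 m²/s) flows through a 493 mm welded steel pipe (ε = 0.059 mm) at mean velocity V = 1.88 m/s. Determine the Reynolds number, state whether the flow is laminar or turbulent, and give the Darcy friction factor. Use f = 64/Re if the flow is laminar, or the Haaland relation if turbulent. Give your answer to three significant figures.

Re ≈ 1.14×10^6; turbulent; f ≈ 0.0135

Re = VD/ν = 1.880·0.493/8.13×10^-7 = 1.14×10^6
Re > 4000 → turbulent; ε/D = 1.20×10^-4
Haaland: f = 0.01348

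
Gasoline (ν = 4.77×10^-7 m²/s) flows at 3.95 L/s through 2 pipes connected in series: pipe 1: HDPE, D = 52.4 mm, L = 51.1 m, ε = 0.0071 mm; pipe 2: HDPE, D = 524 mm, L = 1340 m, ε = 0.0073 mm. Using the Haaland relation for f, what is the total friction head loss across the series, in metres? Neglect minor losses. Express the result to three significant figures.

H ≈ 2.74 m

Pipe 1: V = 1.832 m/s, Re = 2.01×10^5, ε/D = 1.35×10^-4, f = 0.01642, h_1 = f(L/D)V²/2g = 2.738 m
Pipe 2: V = 0.01832 m/s, Re = 2.01×10^4, ε/D = 1.39×10^-5, f = 0.02573, h_2 = f(L/D)V²/2g = 0.001125 m
Series → Q common, losses add: H = Σh = 2.739 m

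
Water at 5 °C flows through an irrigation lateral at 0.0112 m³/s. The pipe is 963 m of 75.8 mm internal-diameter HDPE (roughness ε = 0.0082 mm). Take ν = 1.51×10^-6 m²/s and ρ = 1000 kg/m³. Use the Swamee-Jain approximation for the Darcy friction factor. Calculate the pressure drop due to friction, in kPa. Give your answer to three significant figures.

Δp ≈ 696 kPa

V = 4Q/(πD²) = 4·0.0112/(π·0.0758²) = 2.482 m/s
Re = VD/ν = 2.482·0.0758/1.51×10^-6 = 1.25×10^5 → turbulent
ε/D = 0.0082/75.8 = 1.08×10^-4
Swamee-Jain: f = 0.01779
h_f = f(L/D)V²/(2g) = 0.01779·(963/0.0758)·2.482²/(2·9.81) = 70.94 m
Δp = ρg·h_f = 1000·9.81·70.94 = 695.9 kPa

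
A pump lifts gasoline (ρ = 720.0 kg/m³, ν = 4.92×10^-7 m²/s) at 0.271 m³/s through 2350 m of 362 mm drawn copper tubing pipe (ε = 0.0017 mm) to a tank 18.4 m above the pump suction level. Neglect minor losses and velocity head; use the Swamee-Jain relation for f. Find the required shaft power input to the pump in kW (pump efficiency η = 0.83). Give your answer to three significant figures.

P_shaft ≈ 98.5 kW

V = 4Q/(πD²) = 2.633 m/s; Re = 1.94×10^6; ε/D = 4.70×10^-6; f = 0.01059
h_f = f(L/D)V²/2g = 24.30 m
Total head H = z + h_f = 18.4 + 24.30 = 42.70 m
P_hyd = ρgQH = 720.0·9.81·0.271·42.70 = 81.74 kW
P_shaft = P_hyd/η = 81.74/0.83 = 98.48 kW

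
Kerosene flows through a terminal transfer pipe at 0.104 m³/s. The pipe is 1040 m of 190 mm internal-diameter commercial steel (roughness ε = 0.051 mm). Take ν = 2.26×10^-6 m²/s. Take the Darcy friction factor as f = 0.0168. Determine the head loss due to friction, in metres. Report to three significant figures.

h_f ≈ 63.1 m

V = 4Q/(πD²) = 4·0.104/(π·0.190²) = 3.668 m/s
h_f = f(L/D)V²/(2g) = 0.01680·(1040/0.190)·3.668²/(2·9.81) = 63.06 m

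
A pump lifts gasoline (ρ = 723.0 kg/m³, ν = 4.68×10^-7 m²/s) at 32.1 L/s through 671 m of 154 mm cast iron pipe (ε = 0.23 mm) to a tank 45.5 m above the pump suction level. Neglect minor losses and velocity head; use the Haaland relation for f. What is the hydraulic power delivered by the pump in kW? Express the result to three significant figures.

P_hyd ≈ 13.7 kW

V = 4Q/(πD²) = 1.723 m/s; Re = 5.67×10^5; ε/D = 0.00149; f = 0.02210
h_f = f(L/D)V²/2g = 14.57 m
Total head H = z + h_f = 45.5 + 14.57 = 60.07 m
P_hyd = ρgQH = 723.0·9.81·0.0321·60.07 = 13.68 kW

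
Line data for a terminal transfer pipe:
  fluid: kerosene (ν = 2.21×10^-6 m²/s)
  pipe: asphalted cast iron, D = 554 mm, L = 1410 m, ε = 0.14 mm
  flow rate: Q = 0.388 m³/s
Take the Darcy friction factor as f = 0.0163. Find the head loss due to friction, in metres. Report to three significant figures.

V = 4Q/(πD²) = 4·0.388/(π·0.554²) = 1.610 m/s
h_f = f(L/D)V²/(2g) = 0.01630·(1410/0.554)·1.610²/(2·9.81) = 5.478 m

h_f ≈ 5.48 m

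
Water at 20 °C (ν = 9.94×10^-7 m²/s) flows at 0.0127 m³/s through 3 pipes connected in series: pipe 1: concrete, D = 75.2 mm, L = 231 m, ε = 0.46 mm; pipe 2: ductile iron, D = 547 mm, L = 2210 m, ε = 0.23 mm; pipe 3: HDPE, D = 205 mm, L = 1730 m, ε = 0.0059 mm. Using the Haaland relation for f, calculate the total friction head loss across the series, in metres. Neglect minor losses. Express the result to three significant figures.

Pipe 1: V = 2.859 m/s, Re = 2.16×10^5, ε/D = 0.00612, f = 0.03273, h_1 = f(L/D)V²/2g = 41.89 m
Pipe 2: V = 0.05404 m/s, Re = 2.97×10^4, ε/D = 4.20×10^-4, f = 0.02432, h_2 = f(L/D)V²/2g = 0.01463 m
Pipe 3: V = 0.3848 m/s, Re = 7.94×10^4, ε/D = 2.88×10^-5, f = 0.01881, h_3 = f(L/D)V²/2g = 1.198 m
Series → Q common, losses add: H = Σh = 43.11 m

H ≈ 43.1 m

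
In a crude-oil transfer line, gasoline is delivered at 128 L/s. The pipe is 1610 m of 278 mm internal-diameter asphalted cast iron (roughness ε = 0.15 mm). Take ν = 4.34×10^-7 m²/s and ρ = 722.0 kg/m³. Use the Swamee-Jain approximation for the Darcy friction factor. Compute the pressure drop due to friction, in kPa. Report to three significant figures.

V = 4Q/(πD²) = 4·0.128/(π·0.278²) = 2.109 m/s
Re = VD/ν = 2.109·0.278/4.34×10^-7 = 1.35×10^6 → turbulent
ε/D = 0.15/278 = 5.40×10^-4
Swamee-Jain: f = 0.01743
h_f = f(L/D)V²/(2g) = 0.01743·(1610/0.278)·2.109²/(2·9.81) = 22.88 m
Δp = ρg·h_f = 722.0·9.81·22.88 = 162.1 kPa

Δp ≈ 162 kPa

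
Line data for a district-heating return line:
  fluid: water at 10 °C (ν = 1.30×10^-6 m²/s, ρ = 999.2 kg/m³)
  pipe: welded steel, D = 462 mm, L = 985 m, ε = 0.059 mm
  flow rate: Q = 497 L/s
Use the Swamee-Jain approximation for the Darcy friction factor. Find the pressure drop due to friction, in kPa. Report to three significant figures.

V = 4Q/(πD²) = 4·0.497/(π·0.462²) = 2.965 m/s
Re = VD/ν = 2.965·0.462/1.30×10^-6 = 1.05×10^6 → turbulent
ε/D = 0.059/462 = 1.28×10^-4
Swamee-Jain: f = 0.01385
h_f = f(L/D)V²/(2g) = 0.01385·(985/0.462)·2.965²/(2·9.81) = 13.22 m
Δp = ρg·h_f = 999.2·9.81·13.22 = 129.6 kPa

Δp ≈ 130 kPa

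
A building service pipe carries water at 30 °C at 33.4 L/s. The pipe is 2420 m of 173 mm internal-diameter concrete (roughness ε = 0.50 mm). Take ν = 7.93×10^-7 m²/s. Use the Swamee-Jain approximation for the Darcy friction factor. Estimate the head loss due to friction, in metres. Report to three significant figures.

h_f ≈ 38.1 m

V = 4Q/(πD²) = 4·0.0334/(π·0.173²) = 1.421 m/s
Re = VD/ν = 1.421·0.173/7.93×10^-7 = 3.10×10^5 → turbulent
ε/D = 0.50/173 = 0.00289
Swamee-Jain: f = 0.02649
h_f = f(L/D)V²/(2g) = 0.02649·(2420/0.173)·1.421²/(2·9.81) = 38.13 m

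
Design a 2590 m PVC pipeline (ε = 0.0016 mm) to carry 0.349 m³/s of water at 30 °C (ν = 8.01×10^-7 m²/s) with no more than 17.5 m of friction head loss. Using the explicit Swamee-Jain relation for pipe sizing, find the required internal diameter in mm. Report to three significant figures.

Swamee-Jain (Type III): D = 0.66·[ε^1.25·(LQ²/(gh_f))^4.75 + ν·Q^9.4·(L/(gh_f))^5.2]^0.04
LQ²/(gh_f) = 1.838; L/(gh_f) = 15.09
Term 1 = ε^1.25·(…)^4.75 = 1.02×10^-6; Term 2 = ν·Q^9.4·(…)^5.2 = 5.43×10^-5
D = 0.66·(1.02×10^-6 + 5.43×10^-5)^0.04 = 0.4459 m = 446 mm
Check: V = 2.23 m/s, Re = 1.24×10^6, f = 0.01130, h_f = 16.7 m ≈ 17.5 m ✓

D ≈ 446 mm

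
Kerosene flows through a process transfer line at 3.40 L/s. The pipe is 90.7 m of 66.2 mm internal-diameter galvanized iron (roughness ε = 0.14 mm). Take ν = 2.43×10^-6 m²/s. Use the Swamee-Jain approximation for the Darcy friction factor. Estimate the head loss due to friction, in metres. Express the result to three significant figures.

V = 4Q/(πD²) = 4·0.00340/(π·0.0662²) = 0.9878 m/s
Re = VD/ν = 0.9878·0.0662/2.43×10^-6 = 2.69×10^4 → turbulent
ε/D = 0.14/66.2 = 0.00211
Swamee-Jain: f = 0.02903
h_f = f(L/D)V²/(2g) = 0.02903·(90.7/0.0662)·0.9878²/(2·9.81) = 1.978 m

h_f ≈ 1.98 m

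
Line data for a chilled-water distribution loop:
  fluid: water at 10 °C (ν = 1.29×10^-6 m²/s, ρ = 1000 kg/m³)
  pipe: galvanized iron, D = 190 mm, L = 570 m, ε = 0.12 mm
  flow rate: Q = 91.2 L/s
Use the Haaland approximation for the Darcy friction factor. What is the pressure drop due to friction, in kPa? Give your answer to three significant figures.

V = 4Q/(πD²) = 4·0.0912/(π·0.190²) = 3.217 m/s
Re = VD/ν = 3.217·0.190/1.29×10^-6 = 4.74×10^5 → turbulent
ε/D = 0.12/190 = 6.32×10^-4
Haaland: f = 0.01840
h_f = f(L/D)V²/(2g) = 0.01840·(570/0.190)·3.217²/(2·9.81) = 29.11 m
Δp = ρg·h_f = 1000·9.81·29.11 = 285.6 kPa

Δp ≈ 286 kPa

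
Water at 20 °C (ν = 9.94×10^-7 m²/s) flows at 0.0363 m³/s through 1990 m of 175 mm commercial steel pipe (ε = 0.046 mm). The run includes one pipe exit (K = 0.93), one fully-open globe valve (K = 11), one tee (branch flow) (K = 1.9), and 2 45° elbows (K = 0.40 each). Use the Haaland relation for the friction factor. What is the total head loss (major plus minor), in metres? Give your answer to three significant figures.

H_L ≈ 23.8 m

V = 4Q/(πD²) = 1.509 m/s; V²/2g = 0.1161 m
Re = 2.66×10^5, ε/D = 2.63×10^-4 → f = 0.01674 (Haaland)
Major: h_f = f(L/D)·V²/2g = 0.01674·11371·0.1161 = 22.10 m
Minor: ΣK = 14.6; h_m = ΣK·V²/2g = 1.698 m
Total H_L = 22.10 + 1.698 = 23.79 m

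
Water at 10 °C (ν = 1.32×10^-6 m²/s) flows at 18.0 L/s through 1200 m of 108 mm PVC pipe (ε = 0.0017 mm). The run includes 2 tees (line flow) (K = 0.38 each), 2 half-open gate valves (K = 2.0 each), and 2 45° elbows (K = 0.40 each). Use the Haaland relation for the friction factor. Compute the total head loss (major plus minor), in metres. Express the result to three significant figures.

V = 4Q/(πD²) = 1.965 m/s; V²/2g = 0.1968 m
Re = 1.61×10^5, ε/D = 1.57×10^-5 → f = 0.01626 (Haaland)
Major: h_f = f(L/D)·V²/2g = 0.01626·11111·0.1968 = 35.56 m
Minor: ΣK = 5.56; h_m = ΣK·V²/2g = 1.094 m
Total H_L = 35.56 + 1.094 = 36.65 m

H_L ≈ 36.7 m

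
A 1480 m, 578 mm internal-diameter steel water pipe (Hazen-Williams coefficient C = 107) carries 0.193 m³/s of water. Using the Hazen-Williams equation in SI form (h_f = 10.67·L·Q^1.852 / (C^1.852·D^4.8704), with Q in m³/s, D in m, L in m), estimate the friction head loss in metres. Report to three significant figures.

h_f ≈ 1.89 m

h_f = 10.67·1480·0.193^1.852 / (107^1.852·0.578^4.8704) = 1.890 m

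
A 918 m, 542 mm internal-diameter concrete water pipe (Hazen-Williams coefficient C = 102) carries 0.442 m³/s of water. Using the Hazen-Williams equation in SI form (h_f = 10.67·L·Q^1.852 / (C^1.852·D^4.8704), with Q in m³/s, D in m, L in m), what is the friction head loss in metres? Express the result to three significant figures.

h_f ≈ 8.13 m

h_f = 10.67·918·0.442^1.852 / (102^1.852·0.542^4.8704) = 8.127 m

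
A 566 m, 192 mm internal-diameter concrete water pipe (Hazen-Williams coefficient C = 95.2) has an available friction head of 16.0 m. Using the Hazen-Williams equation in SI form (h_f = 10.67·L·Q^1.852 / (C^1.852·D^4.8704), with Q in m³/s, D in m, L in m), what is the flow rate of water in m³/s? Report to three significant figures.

Q ≈ 0.0504 m³/s

Rearranging: Q = [h_f·C^1.852·D^4.8704 / (10.67·L)]^(1/1.852)
Q = [16.0·95.2^1.852·0.192^4.8704 / (10.67·566)]^0.540 = 0.05040 m³/s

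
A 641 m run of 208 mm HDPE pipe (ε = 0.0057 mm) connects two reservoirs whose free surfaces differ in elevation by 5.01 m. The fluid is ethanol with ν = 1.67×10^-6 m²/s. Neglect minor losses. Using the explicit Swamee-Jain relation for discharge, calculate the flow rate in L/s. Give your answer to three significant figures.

Q ≈ 47.6 L/s

Swamee-Jain (Type II): Q = -0.965·√(gD⁵h_f/L)·ln[ε/(3.7D) + √(3.17ν²L/(gD³h_f))]
√(gD⁵h_f/L) = √(9.81·0.208⁵·5.01/641) = 0.005464
ε/(3.7D) = 7.41×10^-6; √(3.17ν²L/(gD³h_f)) = 1.13×10^-4
Q = -0.965·0.005464·ln(1.206×10^-4) = 0.04757 m³/s
Check: V = 1.40 m/s, Re = 1.74×10^5, f = 0.01619, h_f = 4.98 m ≈ 5.01 m ✓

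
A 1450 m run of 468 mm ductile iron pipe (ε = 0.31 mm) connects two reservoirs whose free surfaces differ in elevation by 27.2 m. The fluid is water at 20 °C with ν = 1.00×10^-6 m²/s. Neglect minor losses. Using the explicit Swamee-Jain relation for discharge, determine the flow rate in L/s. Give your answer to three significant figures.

Swamee-Jain (Type II): Q = -0.965·√(gD⁵h_f/L)·ln[ε/(3.7D) + √(3.17ν²L/(gD³h_f))]
√(gD⁵h_f/L) = √(9.81·0.468⁵·27.2/1450) = 0.06428
ε/(3.7D) = 1.79×10^-4; √(3.17ν²L/(gD³h_f)) = 1.30×10^-5
Q = -0.965·0.06428·ln(1.920×10^-4) = 0.5308 m³/s
Check: V = 3.09 m/s, Re = 1.44×10^6, f = 0.01817, h_f = 27.3 m ≈ 27.2 m ✓

Q ≈ 531 L/s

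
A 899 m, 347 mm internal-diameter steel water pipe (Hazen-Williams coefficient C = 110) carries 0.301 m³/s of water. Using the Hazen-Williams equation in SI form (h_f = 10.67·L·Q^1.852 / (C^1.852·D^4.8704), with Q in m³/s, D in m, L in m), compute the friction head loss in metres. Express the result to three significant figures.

h_f ≈ 29.8 m

h_f = 10.67·899·0.301^1.852 / (110^1.852·0.347^4.8704) = 29.81 m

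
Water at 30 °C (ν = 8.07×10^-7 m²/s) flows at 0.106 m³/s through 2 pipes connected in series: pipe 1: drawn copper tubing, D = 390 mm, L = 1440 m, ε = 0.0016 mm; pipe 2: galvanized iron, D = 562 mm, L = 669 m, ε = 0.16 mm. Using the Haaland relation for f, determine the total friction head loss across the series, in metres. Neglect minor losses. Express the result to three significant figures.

H ≈ 2.18 m

Pipe 1: V = 0.8873 m/s, Re = 4.29×10^5, ε/D = 4.10×10^-6, f = 0.01347, h_1 = f(L/D)V²/2g = 1.996 m
Pipe 2: V = 0.4273 m/s, Re = 2.98×10^5, ε/D = 2.85×10^-4, f = 0.01671, h_2 = f(L/D)V²/2g = 0.1851 m
Series → Q common, losses add: H = Σh = 2.181 m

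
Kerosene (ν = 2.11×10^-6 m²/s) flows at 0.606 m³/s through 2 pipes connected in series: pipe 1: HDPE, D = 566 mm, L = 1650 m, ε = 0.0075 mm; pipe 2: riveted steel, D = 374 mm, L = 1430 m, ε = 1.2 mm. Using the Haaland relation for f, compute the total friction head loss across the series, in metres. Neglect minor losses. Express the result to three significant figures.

Pipe 1: V = 2.409 m/s, Re = 6.46×10^5, ε/D = 1.33×10^-5, f = 0.01267, h_1 = f(L/D)V²/2g = 10.92 m
Pipe 2: V = 5.516 m/s, Re = 9.78×10^5, ε/D = 0.00321, f = 0.02684, h_2 = f(L/D)V²/2g = 159.2 m
Series → Q common, losses add: H = Σh = 170.1 m

H ≈ 170 m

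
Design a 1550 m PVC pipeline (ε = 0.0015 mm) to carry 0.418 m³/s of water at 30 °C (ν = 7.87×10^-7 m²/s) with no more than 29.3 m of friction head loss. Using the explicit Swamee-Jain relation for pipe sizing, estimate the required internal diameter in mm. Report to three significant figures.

D ≈ 385 mm

Swamee-Jain (Type III): D = 0.66·[ε^1.25·(LQ²/(gh_f))^4.75 + ν·Q^9.4·(L/(gh_f))^5.2]^0.04
LQ²/(gh_f) = 0.9422; L/(gh_f) = 5.393
Term 1 = ε^1.25·(…)^4.75 = 3.96×10^-8; Term 2 = ν·Q^9.4·(…)^5.2 = 1.38×10^-6
D = 0.66·(3.96×10^-8 + 1.38×10^-6)^0.04 = 0.3852 m = 385 mm
Check: V = 3.59 m/s, Re = 1.76×10^6, f = 0.01072, h_f = 28.3 m ≈ 29.3 m ✓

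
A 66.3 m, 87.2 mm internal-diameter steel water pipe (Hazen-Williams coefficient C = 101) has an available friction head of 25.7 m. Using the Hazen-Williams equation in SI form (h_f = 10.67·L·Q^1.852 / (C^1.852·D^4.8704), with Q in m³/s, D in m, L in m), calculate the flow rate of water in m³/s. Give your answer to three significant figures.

Q ≈ 0.0276 m³/s

Rearranging: Q = [h_f·C^1.852·D^4.8704 / (10.67·L)]^(1/1.852)
Q = [25.7·101^1.852·0.0872^4.8704 / (10.67·66.3)]^0.540 = 0.02759 m³/s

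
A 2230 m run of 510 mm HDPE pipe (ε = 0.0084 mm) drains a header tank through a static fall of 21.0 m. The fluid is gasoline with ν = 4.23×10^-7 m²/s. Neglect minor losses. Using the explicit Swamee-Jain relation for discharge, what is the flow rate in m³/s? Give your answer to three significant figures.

Q ≈ 0.621 m³/s

Swamee-Jain (Type II): Q = -0.965·√(gD⁵h_f/L)·ln[ε/(3.7D) + √(3.17ν²L/(gD³h_f))]
√(gD⁵h_f/L) = √(9.81·0.510⁵·21.0/2230) = 0.05646
ε/(3.7D) = 4.45×10^-6; √(3.17ν²L/(gD³h_f)) = 6.80×10^-6
Q = -0.965·0.05646·ln(1.125×10^-5) = 0.6208 m³/s
Check: V = 3.04 m/s, Re = 3.66×10^6, f = 0.01026, h_f = 21.1 m ≈ 21.0 m ✓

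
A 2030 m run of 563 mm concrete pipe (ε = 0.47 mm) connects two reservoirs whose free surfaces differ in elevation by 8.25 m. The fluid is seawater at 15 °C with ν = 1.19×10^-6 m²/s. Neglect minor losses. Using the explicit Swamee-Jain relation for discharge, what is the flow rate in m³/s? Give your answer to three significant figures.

Swamee-Jain (Type II): Q = -0.965·√(gD⁵h_f/L)·ln[ε/(3.7D) + √(3.17ν²L/(gD³h_f))]
√(gD⁵h_f/L) = √(9.81·0.563⁵·8.25/2030) = 0.04749
ε/(3.7D) = 2.26×10^-4; √(3.17ν²L/(gD³h_f)) = 2.51×10^-5
Q = -0.965·0.04749·ln(2.507×10^-4) = 0.3799 m³/s
Check: V = 1.53 m/s, Re = 7.22×10^5, f = 0.01938, h_f = 8.30 m ≈ 8.25 m ✓

Q ≈ 0.380 m³/s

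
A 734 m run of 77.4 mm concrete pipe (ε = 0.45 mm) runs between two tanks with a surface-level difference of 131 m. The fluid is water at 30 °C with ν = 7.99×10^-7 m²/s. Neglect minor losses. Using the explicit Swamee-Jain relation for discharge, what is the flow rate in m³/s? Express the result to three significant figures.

Q ≈ 0.0137 m³/s

Swamee-Jain (Type II): Q = -0.965·√(gD⁵h_f/L)·ln[ε/(3.7D) + √(3.17ν²L/(gD³h_f))]
√(gD⁵h_f/L) = √(9.81·0.0774⁵·131/734) = 0.002205
ε/(3.7D) = 0.00157; √(3.17ν²L/(gD³h_f)) = 4.99×10^-5
Q = -0.965·0.002205·ln(0.001621) = 0.01367 m³/s
Check: V = 2.91 m/s, Re = 2.81×10^5, f = 0.03225, h_f = 132 m ≈ 131 m ✓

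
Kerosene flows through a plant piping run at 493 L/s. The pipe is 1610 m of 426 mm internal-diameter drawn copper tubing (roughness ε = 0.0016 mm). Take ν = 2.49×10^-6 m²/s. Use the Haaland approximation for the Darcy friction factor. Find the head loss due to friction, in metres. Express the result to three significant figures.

h_f ≈ 29.3 m

V = 4Q/(πD²) = 4·0.493/(π·0.426²) = 3.459 m/s
Re = VD/ν = 3.459·0.426/2.49×10^-6 = 5.92×10^5 → turbulent
ε/D = 0.0016/426 = 3.76×10^-6
Haaland: f = 0.01272
h_f = f(L/D)V²/(2g) = 0.01272·(1610/0.426)·3.459²/(2·9.81) = 29.32 m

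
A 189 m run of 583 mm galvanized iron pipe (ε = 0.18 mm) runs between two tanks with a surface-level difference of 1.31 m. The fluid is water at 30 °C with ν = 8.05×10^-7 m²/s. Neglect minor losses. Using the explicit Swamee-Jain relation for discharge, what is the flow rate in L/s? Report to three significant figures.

Q ≈ 604 L/s

Swamee-Jain (Type II): Q = -0.965·√(gD⁵h_f/L)·ln[ε/(3.7D) + √(3.17ν²L/(gD³h_f))]
√(gD⁵h_f/L) = √(9.81·0.583⁵·1.31/189) = 0.06767
ε/(3.7D) = 8.34×10^-5; √(3.17ν²L/(gD³h_f)) = 1.23×10^-5
Q = -0.965·0.06767·ln(9.579×10^-5) = 0.6043 m³/s
Check: V = 2.26 m/s, Re = 1.64×10^6, f = 0.01556, h_f = 1.32 m ≈ 1.31 m ✓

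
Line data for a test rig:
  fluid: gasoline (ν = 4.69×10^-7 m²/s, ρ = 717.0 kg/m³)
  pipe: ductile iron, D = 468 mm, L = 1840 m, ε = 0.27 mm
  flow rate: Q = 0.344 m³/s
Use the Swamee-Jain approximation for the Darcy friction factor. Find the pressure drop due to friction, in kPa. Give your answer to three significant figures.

Δp ≈ 98.9 kPa

V = 4Q/(πD²) = 4·0.344/(π·0.468²) = 2.000 m/s
Re = VD/ν = 2.000·0.468/4.69×10^-7 = 2.00×10^6 → turbulent
ε/D = 0.27/468 = 5.77×10^-4
Swamee-Jain: f = 0.01755
h_f = f(L/D)V²/(2g) = 0.01755·(1840/0.468)·2.000²/(2·9.81) = 14.06 m
Δp = ρg·h_f = 717.0·9.81·14.06 = 98.93 kPa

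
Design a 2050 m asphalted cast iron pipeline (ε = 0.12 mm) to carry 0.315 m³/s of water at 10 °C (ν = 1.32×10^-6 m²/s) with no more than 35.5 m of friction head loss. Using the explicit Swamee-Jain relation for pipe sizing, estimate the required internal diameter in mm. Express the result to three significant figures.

Swamee-Jain (Type III): D = 0.66·[ε^1.25·(LQ²/(gh_f))^4.75 + ν·Q^9.4·(L/(gh_f))^5.2]^0.04
LQ²/(gh_f) = 0.5841; L/(gh_f) = 5.886
Term 1 = ε^1.25·(…)^4.75 = 9.77×10^-7; Term 2 = ν·Q^9.4·(…)^5.2 = 2.56×10^-7
D = 0.66·(9.77×10^-7 + 2.56×10^-7)^0.04 = 0.3830 m = 383 mm
Check: V = 2.73 m/s, Re = 7.93×10^5, f = 0.01604, h_f = 32.7 m ≈ 35.5 m ✓

D ≈ 383 mm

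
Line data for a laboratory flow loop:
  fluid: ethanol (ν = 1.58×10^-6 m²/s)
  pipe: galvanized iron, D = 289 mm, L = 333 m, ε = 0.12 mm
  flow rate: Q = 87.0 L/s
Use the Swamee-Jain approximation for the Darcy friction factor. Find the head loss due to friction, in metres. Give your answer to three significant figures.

V = 4Q/(πD²) = 4·0.0870/(π·0.289²) = 1.326 m/s
Re = VD/ν = 1.326·0.289/1.58×10^-6 = 2.43×10^5 → turbulent
ε/D = 0.12/289 = 4.15×10^-4
Swamee-Jain: f = 0.01814
h_f = f(L/D)V²/(2g) = 0.01814·(333/0.289)·1.326²/(2·9.81) = 1.874 m

h_f ≈ 1.87 m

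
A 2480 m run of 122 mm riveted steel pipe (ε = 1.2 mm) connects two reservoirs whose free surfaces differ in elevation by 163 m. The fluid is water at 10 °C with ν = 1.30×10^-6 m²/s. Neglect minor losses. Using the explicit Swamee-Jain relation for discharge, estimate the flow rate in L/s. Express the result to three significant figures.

Swamee-Jain (Type II): Q = -0.965·√(gD⁵h_f/L)·ln[ε/(3.7D) + √(3.17ν²L/(gD³h_f))]
√(gD⁵h_f/L) = √(9.81·0.122⁵·163/2480) = 0.004174
ε/(3.7D) = 0.00266; √(3.17ν²L/(gD³h_f)) = 6.76×10^-5
Q = -0.965·0.004174·ln(0.002726) = 0.02379 m³/s
Check: V = 2.03 m/s, Re = 1.91×10^5, f = 0.03817, h_f = 164 m ≈ 163 m ✓

Q ≈ 23.8 L/s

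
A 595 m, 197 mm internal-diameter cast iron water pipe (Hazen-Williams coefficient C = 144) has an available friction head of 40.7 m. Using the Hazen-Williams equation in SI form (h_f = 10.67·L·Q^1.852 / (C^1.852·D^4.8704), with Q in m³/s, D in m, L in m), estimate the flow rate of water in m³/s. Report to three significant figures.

Rearranging: Q = [h_f·C^1.852·D^4.8704 / (10.67·L)]^(1/1.852)
Q = [40.7·144^1.852·0.197^4.8704 / (10.67·595)]^0.540 = 0.1315 m³/s

Q ≈ 0.131 m³/s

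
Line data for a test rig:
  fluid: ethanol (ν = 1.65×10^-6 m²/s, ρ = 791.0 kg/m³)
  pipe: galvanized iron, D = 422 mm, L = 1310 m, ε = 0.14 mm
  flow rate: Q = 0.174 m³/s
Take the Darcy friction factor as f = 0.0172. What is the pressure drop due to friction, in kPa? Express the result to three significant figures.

Δp ≈ 32.7 kPa

V = 4Q/(πD²) = 4·0.174/(π·0.422²) = 1.244 m/s
h_f = f(L/D)V²/(2g) = 0.01720·(1310/0.422)·1.244²/(2·9.81) = 4.212 m
Δp = ρg·h_f = 791.0·9.81·4.212 = 32.68 kPa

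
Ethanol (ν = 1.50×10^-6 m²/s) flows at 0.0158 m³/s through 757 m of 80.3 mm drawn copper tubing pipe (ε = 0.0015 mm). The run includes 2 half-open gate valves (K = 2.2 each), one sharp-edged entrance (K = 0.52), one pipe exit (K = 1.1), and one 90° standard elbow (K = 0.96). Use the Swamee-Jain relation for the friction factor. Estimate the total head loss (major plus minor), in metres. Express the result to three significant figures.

H_L ≈ 79.4 m

V = 4Q/(πD²) = 3.120 m/s; V²/2g = 0.4961 m
Re = 1.67×10^5, ε/D = 1.87×10^-5 → f = 0.01625 (Swamee-Jain)
Major: h_f = f(L/D)·V²/2g = 0.01625·9427·0.4961 = 75.98 m
Minor: ΣK = 6.98; h_m = ΣK·V²/2g = 3.463 m
Total H_L = 75.98 + 3.463 = 79.44 m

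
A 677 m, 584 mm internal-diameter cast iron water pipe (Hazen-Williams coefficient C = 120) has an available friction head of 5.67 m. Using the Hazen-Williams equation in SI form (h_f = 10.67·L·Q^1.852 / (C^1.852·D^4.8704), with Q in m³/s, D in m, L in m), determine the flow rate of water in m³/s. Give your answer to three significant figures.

Q ≈ 0.614 m³/s

Rearranging: Q = [h_f·C^1.852·D^4.8704 / (10.67·L)]^(1/1.852)
Q = [5.67·120^1.852·0.584^4.8704 / (10.67·677)]^0.540 = 0.6141 m³/s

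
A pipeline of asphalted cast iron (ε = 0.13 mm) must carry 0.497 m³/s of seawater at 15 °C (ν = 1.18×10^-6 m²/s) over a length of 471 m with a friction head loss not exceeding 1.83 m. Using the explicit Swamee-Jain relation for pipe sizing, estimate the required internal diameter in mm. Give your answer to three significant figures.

Swamee-Jain (Type III): D = 0.66·[ε^1.25·(LQ²/(gh_f))^4.75 + ν·Q^9.4·(L/(gh_f))^5.2]^0.04
LQ²/(gh_f) = 6.481; L/(gh_f) = 26.24
Term 1 = ε^1.25·(…)^4.75 = 0.0994; Term 2 = ν·Q^9.4·(…)^5.2 = 0.0394
D = 0.66·(0.0994 + 0.0394)^0.04 = 0.6099 m = 610 mm
Check: V = 1.70 m/s, Re = 8.79×10^5, f = 0.01502, h_f = 1.71 m ≈ 1.83 m ✓

D ≈ 610 mm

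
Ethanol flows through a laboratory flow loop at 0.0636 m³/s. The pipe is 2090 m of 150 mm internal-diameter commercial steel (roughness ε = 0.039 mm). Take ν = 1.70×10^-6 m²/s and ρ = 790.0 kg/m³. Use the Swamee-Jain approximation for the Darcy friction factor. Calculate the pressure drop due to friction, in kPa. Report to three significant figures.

V = 4Q/(πD²) = 4·0.0636/(π·0.150²) = 3.599 m/s
Re = VD/ν = 3.599·0.150/1.70×10^-6 = 3.18×10^5 → turbulent
ε/D = 0.039/150 = 2.60×10^-4
Swamee-Jain: f = 0.01668
h_f = f(L/D)V²/(2g) = 0.01668·(2090/0.150)·3.599²/(2·9.81) = 153.4 m
Δp = ρg·h_f = 790.0·9.81·153.4 = 1189 kPa

Δp ≈ 1190 kPa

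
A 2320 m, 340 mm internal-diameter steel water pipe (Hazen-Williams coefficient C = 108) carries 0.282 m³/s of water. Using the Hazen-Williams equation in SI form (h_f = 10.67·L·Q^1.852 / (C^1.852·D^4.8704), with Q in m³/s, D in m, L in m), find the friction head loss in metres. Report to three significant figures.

h_f = 10.67·2320·0.282^1.852 / (108^1.852·0.340^4.8704) = 77.89 m

h_f ≈ 77.9 m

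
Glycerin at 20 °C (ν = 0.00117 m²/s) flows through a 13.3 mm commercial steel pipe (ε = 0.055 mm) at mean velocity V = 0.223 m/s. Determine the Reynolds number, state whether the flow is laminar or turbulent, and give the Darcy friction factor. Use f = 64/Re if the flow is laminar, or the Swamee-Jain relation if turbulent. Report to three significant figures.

Re ≈ 2.53; laminar; f = 64/Re ≈ 25.2

Re = VD/ν = 0.2230·0.0133/0.00117 = 2.53
Re < 2300 → laminar → f = 64/Re = 25.25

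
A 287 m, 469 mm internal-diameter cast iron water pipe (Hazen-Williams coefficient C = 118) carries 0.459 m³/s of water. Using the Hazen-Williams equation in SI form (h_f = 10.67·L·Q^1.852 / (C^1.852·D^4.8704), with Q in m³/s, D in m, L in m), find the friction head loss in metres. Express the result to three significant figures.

h_f ≈ 4.21 m

h_f = 10.67·287·0.459^1.852 / (118^1.852·0.469^4.8704) = 4.208 m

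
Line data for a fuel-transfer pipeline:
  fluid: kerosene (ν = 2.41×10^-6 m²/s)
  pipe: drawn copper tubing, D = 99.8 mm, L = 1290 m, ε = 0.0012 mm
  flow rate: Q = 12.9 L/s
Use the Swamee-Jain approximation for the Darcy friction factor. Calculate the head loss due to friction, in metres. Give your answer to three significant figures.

V = 4Q/(πD²) = 4·0.0129/(π·0.0998²) = 1.649 m/s
Re = VD/ν = 1.649·0.0998/2.41×10^-6 = 6.83×10^4 → turbulent
ε/D = 0.0012/99.8 = 1.20×10^-5
Swamee-Jain: f = 0.01944
h_f = f(L/D)V²/(2g) = 0.01944·(1290/0.0998)·1.649²/(2·9.81) = 34.82 m

h_f ≈ 34.8 m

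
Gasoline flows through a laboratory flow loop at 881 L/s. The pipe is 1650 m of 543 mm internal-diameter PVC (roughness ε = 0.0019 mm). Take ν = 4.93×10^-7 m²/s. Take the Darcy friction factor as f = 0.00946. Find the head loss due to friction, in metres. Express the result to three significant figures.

V = 4Q/(πD²) = 4·0.881/(π·0.543²) = 3.804 m/s
h_f = f(L/D)V²/(2g) = 0.009460·(1650/0.543)·3.804²/(2·9.81) = 21.21 m

h_f ≈ 21.2 m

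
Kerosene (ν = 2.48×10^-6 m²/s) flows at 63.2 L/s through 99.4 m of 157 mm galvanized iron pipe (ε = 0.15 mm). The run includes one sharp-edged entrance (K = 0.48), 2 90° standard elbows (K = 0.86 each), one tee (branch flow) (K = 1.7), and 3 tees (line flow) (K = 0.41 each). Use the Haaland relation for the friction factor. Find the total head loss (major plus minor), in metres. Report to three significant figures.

H_L ≈ 9.90 m

V = 4Q/(πD²) = 3.265 m/s; V²/2g = 0.5432 m
Re = 2.07×10^5, ε/D = 9.55×10^-4 → f = 0.02069 (Haaland)
Major: h_f = f(L/D)·V²/2g = 0.02069·633.1·0.5432 = 7.117 m
Minor: ΣK = 5.13; h_m = ΣK·V²/2g = 2.787 m
Total H_L = 7.117 + 2.787 = 9.904 m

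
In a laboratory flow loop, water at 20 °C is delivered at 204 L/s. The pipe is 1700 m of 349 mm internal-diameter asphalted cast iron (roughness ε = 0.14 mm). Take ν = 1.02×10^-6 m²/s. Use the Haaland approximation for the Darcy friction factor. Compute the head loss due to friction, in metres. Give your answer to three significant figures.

V = 4Q/(πD²) = 4·0.204/(π·0.349²) = 2.133 m/s
Re = VD/ν = 2.133·0.349/1.02×10^-6 = 7.30×10^5 → turbulent
ε/D = 0.14/349 = 4.01×10^-4
Haaland: f = 0.01663
h_f = f(L/D)V²/(2g) = 0.01663·(1700/0.349)·2.133²/(2·9.81) = 18.77 m

h_f ≈ 18.8 m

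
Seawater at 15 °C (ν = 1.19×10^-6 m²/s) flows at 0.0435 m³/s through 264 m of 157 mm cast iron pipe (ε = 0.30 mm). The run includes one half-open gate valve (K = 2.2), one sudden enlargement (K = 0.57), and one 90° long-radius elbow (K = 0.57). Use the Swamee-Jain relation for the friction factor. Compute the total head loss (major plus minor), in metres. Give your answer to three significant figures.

V = 4Q/(πD²) = 2.247 m/s; V²/2g = 0.2573 m
Re = 2.96×10^5, ε/D = 0.00191 → f = 0.02392 (Swamee-Jain)
Major: h_f = f(L/D)·V²/2g = 0.02392·1682·0.2573 = 10.35 m
Minor: ΣK = 3.34; h_m = ΣK·V²/2g = 0.8595 m
Total H_L = 10.35 + 0.8595 = 11.21 m

H_L ≈ 11.2 m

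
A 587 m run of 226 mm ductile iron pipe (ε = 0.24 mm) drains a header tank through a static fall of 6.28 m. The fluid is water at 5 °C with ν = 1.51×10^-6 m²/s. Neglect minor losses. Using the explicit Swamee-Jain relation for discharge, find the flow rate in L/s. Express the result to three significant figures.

Q ≈ 60.1 L/s

Swamee-Jain (Type II): Q = -0.965·√(gD⁵h_f/L)·ln[ε/(3.7D) + √(3.17ν²L/(gD³h_f))]
√(gD⁵h_f/L) = √(9.81·0.226⁵·6.28/587) = 0.007866
ε/(3.7D) = 2.87×10^-4; √(3.17ν²L/(gD³h_f)) = 7.72×10^-5
Q = -0.965·0.007866·ln(3.643×10^-4) = 0.06010 m³/s
Check: V = 1.50 m/s, Re = 2.24×10^5, f = 0.02130, h_f = 6.33 m ≈ 6.28 m ✓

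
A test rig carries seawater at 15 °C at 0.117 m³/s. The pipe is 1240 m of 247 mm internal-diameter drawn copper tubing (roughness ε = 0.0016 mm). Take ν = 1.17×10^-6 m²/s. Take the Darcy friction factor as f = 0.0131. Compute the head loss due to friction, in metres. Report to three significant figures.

h_f ≈ 20.0 m

V = 4Q/(πD²) = 4·0.117/(π·0.247²) = 2.442 m/s
h_f = f(L/D)V²/(2g) = 0.01310·(1240/0.247)·2.442²/(2·9.81) = 19.98 m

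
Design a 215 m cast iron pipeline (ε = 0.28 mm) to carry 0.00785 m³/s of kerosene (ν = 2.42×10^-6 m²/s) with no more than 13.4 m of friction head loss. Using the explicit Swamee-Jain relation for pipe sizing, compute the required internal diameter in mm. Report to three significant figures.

D ≈ 76.7 mm

Swamee-Jain (Type III): D = 0.66·[ε^1.25·(LQ²/(gh_f))^4.75 + ν·Q^9.4·(L/(gh_f))^5.2]^0.04
LQ²/(gh_f) = 1.008×10^-4; L/(gh_f) = 1.636
Term 1 = ε^1.25·(…)^4.75 = 3.76×10^-24; Term 2 = ν·Q^9.4·(…)^5.2 = 5.09×10^-25
D = 0.66·(3.76×10^-24 + 5.09×10^-25)^0.04 = 0.07669 m = 76.7 mm
Check: V = 1.70 m/s, Re = 5.39×10^4, f = 0.03004, h_f = 12.4 m ≈ 13.4 m ✓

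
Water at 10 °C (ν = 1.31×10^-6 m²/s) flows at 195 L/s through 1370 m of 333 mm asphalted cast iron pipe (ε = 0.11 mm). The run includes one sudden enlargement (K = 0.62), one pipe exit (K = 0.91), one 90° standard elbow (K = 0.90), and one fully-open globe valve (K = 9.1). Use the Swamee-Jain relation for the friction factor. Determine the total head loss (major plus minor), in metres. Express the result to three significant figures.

H_L ≈ 20.3 m

V = 4Q/(πD²) = 2.239 m/s; V²/2g = 0.2555 m
Re = 5.69×10^5, ε/D = 3.30×10^-4 → f = 0.01648 (Swamee-Jain)
Major: h_f = f(L/D)·V²/2g = 0.01648·4114·0.2555 = 17.32 m
Minor: ΣK = 11.5; h_m = ΣK·V²/2g = 2.946 m
Total H_L = 17.32 + 2.946 = 20.27 m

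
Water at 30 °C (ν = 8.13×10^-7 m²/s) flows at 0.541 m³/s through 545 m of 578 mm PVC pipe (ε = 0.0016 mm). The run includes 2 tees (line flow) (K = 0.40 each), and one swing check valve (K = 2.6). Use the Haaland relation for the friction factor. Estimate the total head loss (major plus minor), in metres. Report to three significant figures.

V = 4Q/(πD²) = 2.062 m/s; V²/2g = 0.2167 m
Re = 1.47×10^6, ε/D = 2.77×10^-6 → f = 0.01093 (Haaland)
Major: h_f = f(L/D)·V²/2g = 0.01093·942.9·0.2167 = 2.234 m
Minor: ΣK = 3.40; h_m = ΣK·V²/2g = 0.7367 m
Total H_L = 2.234 + 0.7367 = 2.971 m

H_L ≈ 2.97 m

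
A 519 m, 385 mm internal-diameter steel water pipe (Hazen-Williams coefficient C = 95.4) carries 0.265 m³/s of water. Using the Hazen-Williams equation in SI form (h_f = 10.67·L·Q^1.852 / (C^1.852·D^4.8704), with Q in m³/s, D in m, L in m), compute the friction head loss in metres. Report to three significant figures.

h_f = 10.67·519·0.265^1.852 / (95.4^1.852·0.385^4.8704) = 10.67 m

h_f ≈ 10.7 m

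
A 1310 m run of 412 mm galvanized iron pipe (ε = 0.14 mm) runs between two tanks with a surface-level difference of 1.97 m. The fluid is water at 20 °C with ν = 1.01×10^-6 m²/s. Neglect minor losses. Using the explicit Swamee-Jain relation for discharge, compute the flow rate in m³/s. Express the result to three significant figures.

Swamee-Jain (Type II): Q = -0.965·√(gD⁵h_f/L)·ln[ε/(3.7D) + √(3.17ν²L/(gD³h_f))]
√(gD⁵h_f/L) = √(9.81·0.412⁵·1.97/1310) = 0.01323
ε/(3.7D) = 9.18×10^-5; √(3.17ν²L/(gD³h_f)) = 5.60×10^-5
Q = -0.965·0.01323·ln(1.478×10^-4) = 0.1126 m³/s
Check: V = 0.845 m/s, Re = 3.45×10^5, f = 0.01713, h_f = 1.98 m ≈ 1.97 m ✓

Q ≈ 0.113 m³/s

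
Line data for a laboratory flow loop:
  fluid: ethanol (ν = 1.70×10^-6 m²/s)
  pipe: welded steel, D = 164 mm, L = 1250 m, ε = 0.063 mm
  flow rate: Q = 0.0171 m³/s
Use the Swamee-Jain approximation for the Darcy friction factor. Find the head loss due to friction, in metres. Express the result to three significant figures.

h_f ≈ 5.25 m

V = 4Q/(πD²) = 4·0.0171/(π·0.164²) = 0.8095 m/s
Re = VD/ν = 0.8095·0.164/1.70×10^-6 = 7.81×10^4 → turbulent
ε/D = 0.063/164 = 3.84×10^-4
Swamee-Jain: f = 0.02063
h_f = f(L/D)V²/(2g) = 0.02063·(1250/0.164)·0.8095²/(2·9.81) = 5.253 m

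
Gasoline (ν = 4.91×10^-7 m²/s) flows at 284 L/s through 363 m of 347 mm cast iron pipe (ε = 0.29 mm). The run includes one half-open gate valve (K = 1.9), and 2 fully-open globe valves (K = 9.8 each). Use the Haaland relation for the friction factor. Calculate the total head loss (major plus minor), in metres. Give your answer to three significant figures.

H_L ≈ 19.0 m

V = 4Q/(πD²) = 3.003 m/s; V²/2g = 0.4597 m
Re = 2.12×10^6, ε/D = 8.36×10^-4 → f = 0.01899 (Haaland)
Major: h_f = f(L/D)·V²/2g = 0.01899·1046·0.4597 = 9.130 m
Minor: ΣK = 21.5; h_m = ΣK·V²/2g = 9.883 m
Total H_L = 9.130 + 9.883 = 19.01 m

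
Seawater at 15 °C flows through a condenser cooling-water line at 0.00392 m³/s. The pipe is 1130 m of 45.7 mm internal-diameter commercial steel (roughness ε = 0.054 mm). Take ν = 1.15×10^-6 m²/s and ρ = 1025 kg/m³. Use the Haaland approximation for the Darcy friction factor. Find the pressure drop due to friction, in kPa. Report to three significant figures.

Δp ≈ 1640 kPa

V = 4Q/(πD²) = 4·0.00392/(π·0.0457²) = 2.390 m/s
Re = VD/ν = 2.390·0.0457/1.15×10^-6 = 9.50×10^4 → turbulent
ε/D = 0.054/45.7 = 0.00118
Haaland: f = 0.02267
h_f = f(L/D)V²/(2g) = 0.02267·(1130/0.0457)·2.390²/(2·9.81) = 163.2 m
Δp = ρg·h_f = 1025·9.81·163.2 = 1641 kPa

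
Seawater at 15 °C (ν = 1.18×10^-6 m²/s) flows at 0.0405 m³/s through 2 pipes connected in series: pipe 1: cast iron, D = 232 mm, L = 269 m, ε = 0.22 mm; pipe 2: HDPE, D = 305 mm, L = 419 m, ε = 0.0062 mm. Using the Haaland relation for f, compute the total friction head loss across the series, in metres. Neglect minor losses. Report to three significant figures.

Pipe 1: V = 0.9581 m/s, Re = 1.88×10^5, ε/D = 9.48×10^-4, f = 0.02078, h_1 = f(L/D)V²/2g = 1.127 m
Pipe 2: V = 0.5543 m/s, Re = 1.43×10^5, ε/D = 2.03×10^-5, f = 0.01666, h_2 = f(L/D)V²/2g = 0.3584 m
Series → Q common, losses add: H = Σh = 1.485 m

H ≈ 1.49 m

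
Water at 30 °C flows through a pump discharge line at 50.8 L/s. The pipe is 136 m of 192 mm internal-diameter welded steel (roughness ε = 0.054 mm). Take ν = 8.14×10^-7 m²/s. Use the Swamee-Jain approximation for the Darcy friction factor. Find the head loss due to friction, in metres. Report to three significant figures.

V = 4Q/(πD²) = 4·0.0508/(π·0.192²) = 1.755 m/s
Re = VD/ν = 1.755·0.192/8.14×10^-7 = 4.14×10^5 → turbulent
ε/D = 0.054/192 = 2.81×10^-4
Swamee-Jain: f = 0.01646
h_f = f(L/D)V²/(2g) = 0.01646·(136/0.192)·1.755²/(2·9.81) = 1.829 m

h_f ≈ 1.83 m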